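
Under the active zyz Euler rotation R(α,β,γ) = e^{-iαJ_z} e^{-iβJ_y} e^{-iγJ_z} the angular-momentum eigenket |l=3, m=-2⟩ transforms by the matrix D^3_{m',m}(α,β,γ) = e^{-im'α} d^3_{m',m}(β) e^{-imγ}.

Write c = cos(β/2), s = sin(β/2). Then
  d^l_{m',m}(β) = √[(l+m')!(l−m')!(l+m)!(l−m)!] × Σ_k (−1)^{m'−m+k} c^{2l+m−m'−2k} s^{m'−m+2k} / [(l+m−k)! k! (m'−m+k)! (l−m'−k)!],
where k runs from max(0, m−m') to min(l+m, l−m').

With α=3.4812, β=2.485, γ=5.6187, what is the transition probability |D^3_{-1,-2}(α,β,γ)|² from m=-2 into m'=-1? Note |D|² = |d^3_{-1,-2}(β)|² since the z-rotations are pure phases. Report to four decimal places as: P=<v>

First d^3_{-1,-2}(β=2.485), then the phase factors e^{-i(-1)α} and e^{-i(-2)γ}:
With c≡cos(β/2)=0.322431 and s≡sin(β/2)=0.946593, N=[2·24·1·120]^{1/2}=75.894664
The bounds max(0,m−m')=0 and min(l+m,l−m')=1 give 2 terms
  k=0: (−1)^1·75.8947/(24)·0.3224^5·0.9466^1 = -0.010431
  k=1: (−1)^2·75.8947/(12)·0.3224^3·0.9466^3 = +0.179816
d^3_{-1,-2}(2.485) = -0.010431 +0.179816 = +0.169385
|D^3_{-1,-2}|² = |d^3_{-1,-2}(β)|² = (+0.169385)² = 0.028691 (the z-rotation phases have unit modulus)

P=0.0287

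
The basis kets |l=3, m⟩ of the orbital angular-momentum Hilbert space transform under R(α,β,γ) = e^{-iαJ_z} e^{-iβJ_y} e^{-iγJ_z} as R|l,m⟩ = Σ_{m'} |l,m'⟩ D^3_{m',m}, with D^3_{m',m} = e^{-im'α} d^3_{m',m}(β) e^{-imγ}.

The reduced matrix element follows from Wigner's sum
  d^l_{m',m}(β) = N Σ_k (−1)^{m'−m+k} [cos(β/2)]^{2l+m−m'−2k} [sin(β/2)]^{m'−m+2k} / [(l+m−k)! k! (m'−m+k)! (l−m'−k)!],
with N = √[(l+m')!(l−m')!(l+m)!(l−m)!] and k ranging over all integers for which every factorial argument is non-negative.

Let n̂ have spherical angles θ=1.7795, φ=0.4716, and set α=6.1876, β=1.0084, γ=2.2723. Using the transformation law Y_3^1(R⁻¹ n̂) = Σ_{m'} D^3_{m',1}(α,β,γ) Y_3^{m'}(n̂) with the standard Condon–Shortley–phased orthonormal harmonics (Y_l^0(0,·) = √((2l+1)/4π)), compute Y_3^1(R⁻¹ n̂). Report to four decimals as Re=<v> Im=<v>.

Need the full column D^3_{m',1} for m'=−3..3 at α=6.1876, β=1.0084, γ=2.2723.
cos(β/2)=0.875561, sin(β/2)=0.483107
d^3_{-3,1}: single k=4 term ⇒ +0.161731;  D = -0.135056-0.088975i
d^3_{-2,1}: k∈[3..4] ⇒ +0.478652 -0.072862 = +0.405790;  D = -0.316010-0.254565i
d^3_{-1,1}: k∈[2..4] ⇒ +0.822971 -0.334070 +0.012713 = +0.501614;  D = -0.358817-0.350524i
d^3_{0,1}: k∈[1..3] ⇒ +0.861126 -0.786506 +0.079817 = +0.154437;  D = -0.099669-0.117970i
d^3_{1,1}: k∈[0..2] ⇒ +0.450525 -1.097294 +0.250552 = -0.396217;  D = +0.225652+0.325682i
d^3_{2,1}: k∈[0..1] ⇒ -0.786097 +0.478652 = -0.307445;  D = +0.150177+0.268271i
d^3_{3,1}: single k=0 term ⇒ +0.531225;  D = -0.214062-0.486187i
Y_3^{m'}(θ=1.7795,φ=0.4716) and Σ D·Y over m':
  (-0.1351-0.0890i)·(+0.0607-0.3859i)  (-0.3160-0.2546i)·(-0.1190+0.1640i)  (-0.3588-0.3505i)·(-0.2212+0.1128i)  (-0.0997-0.1180i)·(+0.2154+0.0000i)  (+0.2257+0.3257i)·(+0.2212+0.1128i)  (+0.1502+0.2683i)·(-0.1190-0.1640i)  (-0.2141-0.4862i)·(-0.0607-0.3859i)
Y_3^1(R⁻¹ n̂) = -0.001041+0.189879i

Re=-0.0010 Im=0.1899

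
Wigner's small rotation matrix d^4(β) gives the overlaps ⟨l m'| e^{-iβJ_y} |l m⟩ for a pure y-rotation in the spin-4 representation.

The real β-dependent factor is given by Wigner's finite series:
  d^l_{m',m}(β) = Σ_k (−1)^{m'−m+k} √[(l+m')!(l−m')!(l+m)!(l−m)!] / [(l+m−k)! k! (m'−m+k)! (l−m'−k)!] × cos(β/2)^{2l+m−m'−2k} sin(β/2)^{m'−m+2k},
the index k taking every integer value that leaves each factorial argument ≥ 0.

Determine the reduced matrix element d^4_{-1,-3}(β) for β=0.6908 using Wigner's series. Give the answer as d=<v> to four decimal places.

d^4_{-1,-3}(β=0.6908) via Wigner's sum:
Half-angle: c=0.940940, s=0.338573. N=√(6·120·1·5040)=1904.940944
k: max(0,(-3)−(-1))=0 … min(4+(-3),4−(-1))=1
  k=0: (−1)^2·1904.9409/(240)·0.9409^6·0.3386^2 = +0.631462
  k=1: (−1)^3·1904.9409/(144)·0.9409^4·0.3386^4 = -0.136263
d^4_{-1,-3}(0.6908) = +0.631462 -0.136263 = +0.495199

d=0.4952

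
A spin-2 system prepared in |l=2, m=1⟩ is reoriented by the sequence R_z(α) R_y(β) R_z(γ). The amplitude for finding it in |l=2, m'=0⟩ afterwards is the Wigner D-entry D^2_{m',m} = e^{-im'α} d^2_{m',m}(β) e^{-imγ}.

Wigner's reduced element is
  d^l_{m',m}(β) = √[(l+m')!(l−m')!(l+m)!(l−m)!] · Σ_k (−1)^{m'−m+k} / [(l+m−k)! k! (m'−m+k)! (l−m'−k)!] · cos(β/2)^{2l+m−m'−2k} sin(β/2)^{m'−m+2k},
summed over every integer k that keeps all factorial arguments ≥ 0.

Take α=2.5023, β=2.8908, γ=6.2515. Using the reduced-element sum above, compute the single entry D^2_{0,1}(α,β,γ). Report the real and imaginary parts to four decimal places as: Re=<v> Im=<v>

Split into d^2_{0,1}(β=2.8908) × two z-phases.
Half-angle: c=0.125068, s=0.992148. N=√(2·2·6·1)=4.898979
The bounds max(0,m−m')=1 and min(l+m,l−m')=2 give 2 terms
  k=1: (−1)^0·4.8990/(2)·0.1251^3·0.9921^1 = +0.004754
  k=2: (−1)^1·4.8990/(2)·0.1251^1·0.9921^3 = -0.299193
d^2_{0,1}(2.8908) = +0.004754 -0.299193 = -0.294439
Attach z-rotation phases: D = e^{-i(0)(2.5023)}·(-0.294439)·e^{-i(1)(6.2515)} = -0.294291-0.009328i

Re=-0.2943 Im=-0.0093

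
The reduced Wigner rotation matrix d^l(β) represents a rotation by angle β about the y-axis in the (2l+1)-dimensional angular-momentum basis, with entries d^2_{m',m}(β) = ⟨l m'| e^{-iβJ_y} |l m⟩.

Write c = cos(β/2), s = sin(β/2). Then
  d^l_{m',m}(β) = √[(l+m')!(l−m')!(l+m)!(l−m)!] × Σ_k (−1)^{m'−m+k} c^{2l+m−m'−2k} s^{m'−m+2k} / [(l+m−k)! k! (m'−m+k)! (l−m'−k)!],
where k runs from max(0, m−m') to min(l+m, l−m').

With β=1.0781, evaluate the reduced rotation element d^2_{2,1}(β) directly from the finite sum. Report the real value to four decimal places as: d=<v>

d^2_{2,1}(β=1.0781) via Wigner's sum:
With c≡cos(β/2)=0.858197 and s≡sin(β/2)=0.513321, N=[24·1·6·1]^{1/2}=12.000000
k∈{0} keeps every argument non-negative
  k=0: (−1)^1·12.0000/(6)·0.8582^3·0.5133^1 = -0.648903
d^2_{2,1}(1.0781) = -0.648903

d=-0.6489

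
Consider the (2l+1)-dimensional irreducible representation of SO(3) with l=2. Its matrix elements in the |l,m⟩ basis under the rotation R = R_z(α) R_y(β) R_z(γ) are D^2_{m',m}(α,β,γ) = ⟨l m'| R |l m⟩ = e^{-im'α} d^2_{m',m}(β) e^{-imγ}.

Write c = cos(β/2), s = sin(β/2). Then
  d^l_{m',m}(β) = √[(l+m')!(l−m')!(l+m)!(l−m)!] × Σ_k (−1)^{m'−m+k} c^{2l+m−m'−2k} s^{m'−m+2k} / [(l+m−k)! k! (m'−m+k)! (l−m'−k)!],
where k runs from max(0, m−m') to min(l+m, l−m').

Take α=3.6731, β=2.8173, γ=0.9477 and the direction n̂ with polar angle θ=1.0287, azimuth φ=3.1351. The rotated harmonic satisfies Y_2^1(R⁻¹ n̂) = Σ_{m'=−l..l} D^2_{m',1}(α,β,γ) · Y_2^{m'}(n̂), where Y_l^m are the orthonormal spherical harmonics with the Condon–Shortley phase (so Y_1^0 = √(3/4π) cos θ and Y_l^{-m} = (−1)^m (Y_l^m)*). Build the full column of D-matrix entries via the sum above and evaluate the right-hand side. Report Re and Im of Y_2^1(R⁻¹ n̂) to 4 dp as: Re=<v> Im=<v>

Need the full column D^2_{m',1} for m'=−2..2 at α=3.6731, β=2.8173, γ=0.9477.
cos(β/2)=0.161437, sin(β/2)=0.986883
d^2_{-2,1}: single k=3 term ⇒ +0.310334;  D = +0.308273+0.035707i
d^2_{-1,1}: k∈[2..3] ⇒ +0.076148 -0.948556 = -0.872408;  D = +0.797934-0.352698i
d^2_{0,1}: k∈[1..2] ⇒ +0.010171 -0.380080 = -0.369909;  D = -0.215862+0.300394i
d^2_{1,1}: k∈[0..1] ⇒ +0.000679 -0.076148 = -0.075469;  D = +0.006902-0.075152i
d^2_{2,1}: single k=0 term ⇒ -0.008304;  D = +0.003537+0.007514i
Y_2^{m'}(θ=1.0287,φ=3.1351) and Σ D·Y over m':
  (+0.3083+0.0357i)·(+0.2834+0.0037i)  (+0.7979-0.3527i)·(-0.3414-0.0022i)  (-0.2159+0.3004i)·(-0.0635+0.0000i)  (+0.0069-0.0752i)·(+0.3414-0.0022i)  (+0.0035+0.0075i)·(+0.2834-0.0037i)
Y_2^1(R⁻¹ n̂) = -0.169045+0.087265i

Re=-0.1690 Im=0.0873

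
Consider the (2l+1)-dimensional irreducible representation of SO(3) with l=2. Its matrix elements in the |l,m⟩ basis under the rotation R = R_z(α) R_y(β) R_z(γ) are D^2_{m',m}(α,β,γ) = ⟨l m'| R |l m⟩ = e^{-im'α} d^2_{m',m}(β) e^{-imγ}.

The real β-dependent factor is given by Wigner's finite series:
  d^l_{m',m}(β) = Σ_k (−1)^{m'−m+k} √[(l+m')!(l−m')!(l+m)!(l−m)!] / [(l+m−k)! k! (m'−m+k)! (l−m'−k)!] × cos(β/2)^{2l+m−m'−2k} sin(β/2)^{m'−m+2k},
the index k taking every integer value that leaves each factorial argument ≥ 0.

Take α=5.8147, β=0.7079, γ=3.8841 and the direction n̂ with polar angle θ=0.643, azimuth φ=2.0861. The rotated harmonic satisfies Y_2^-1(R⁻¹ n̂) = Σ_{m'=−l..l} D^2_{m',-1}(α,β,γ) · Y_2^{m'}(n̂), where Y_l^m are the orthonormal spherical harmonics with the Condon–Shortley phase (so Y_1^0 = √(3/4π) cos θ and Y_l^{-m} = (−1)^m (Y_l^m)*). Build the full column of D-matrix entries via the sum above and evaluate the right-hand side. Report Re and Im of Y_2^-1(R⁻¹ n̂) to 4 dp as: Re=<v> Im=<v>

Need the full column D^2_{m',-1} for m'=−2..2 at α=5.8147, β=0.7079, γ=3.8841.
cos(β/2)=0.938011, sin(β/2)=0.346606
d^2_{-2,-1}: single k=1 term ⇒ +0.572123;  D = -0.561339+0.110557i
d^2_{-1,-1}: k∈[0..1] ⇒ +0.774162 -0.317109 = +0.457053;  D = -0.440000-0.123681i
d^2_{0,-1}: k∈[0..1] ⇒ -0.700705 +0.095673 = -0.605031;  D = +0.445772+0.409084i
d^2_{1,-1}: k∈[0..1] ⇒ +0.317109 -0.014433 = +0.302676;  D = -0.106569-0.283295i
d^2_{2,-1}: single k=0 term ⇒ -0.078117;  D = -0.008473+0.077656i
Y_2^{m'}(θ=0.643,φ=2.0861) and Σ D·Y over m':
  (-0.5613+0.1106i)·(-0.0714+0.1191i)  (-0.4400-0.1237i)·(-0.1827-0.3226i)  (+0.4458+0.4091i)·(+0.2906+0.0000i)  (-0.1066-0.2833i)·(+0.1827-0.3226i)  (-0.0085+0.0777i)·(-0.0714-0.1191i)
Y_2^-1(R⁻¹ n̂) = +0.095961+0.186748i

Re=0.0960 Im=0.1867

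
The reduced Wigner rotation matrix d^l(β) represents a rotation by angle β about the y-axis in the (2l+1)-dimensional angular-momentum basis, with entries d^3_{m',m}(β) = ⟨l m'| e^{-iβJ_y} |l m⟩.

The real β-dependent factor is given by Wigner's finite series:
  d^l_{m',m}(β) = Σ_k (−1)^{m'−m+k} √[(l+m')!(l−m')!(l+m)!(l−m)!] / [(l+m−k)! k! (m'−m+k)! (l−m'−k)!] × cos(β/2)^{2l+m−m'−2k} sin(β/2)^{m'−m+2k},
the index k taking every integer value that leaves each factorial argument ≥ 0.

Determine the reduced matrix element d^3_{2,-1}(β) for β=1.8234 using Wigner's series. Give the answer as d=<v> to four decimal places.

d^3_{2,-1}(β=1.8234) via Wigner's sum:
With c≡cos(β/2)=0.612403 and s≡sin(β/2)=0.790546, N=[120·1·2·24]^{1/2}=75.894664
The bounds max(0,m−m')=0 and min(l+m,l−m')=1 give 2 terms
  k=0: (−1)^3·75.8947/(12)·0.6124^3·0.7905^3 = -0.717667
  k=1: (−1)^4·75.8947/(24)·0.6124^1·0.7905^5 = +0.597961
d^3_{2,-1}(1.8234) = -0.717667 +0.597961 = -0.119706

d=-0.1197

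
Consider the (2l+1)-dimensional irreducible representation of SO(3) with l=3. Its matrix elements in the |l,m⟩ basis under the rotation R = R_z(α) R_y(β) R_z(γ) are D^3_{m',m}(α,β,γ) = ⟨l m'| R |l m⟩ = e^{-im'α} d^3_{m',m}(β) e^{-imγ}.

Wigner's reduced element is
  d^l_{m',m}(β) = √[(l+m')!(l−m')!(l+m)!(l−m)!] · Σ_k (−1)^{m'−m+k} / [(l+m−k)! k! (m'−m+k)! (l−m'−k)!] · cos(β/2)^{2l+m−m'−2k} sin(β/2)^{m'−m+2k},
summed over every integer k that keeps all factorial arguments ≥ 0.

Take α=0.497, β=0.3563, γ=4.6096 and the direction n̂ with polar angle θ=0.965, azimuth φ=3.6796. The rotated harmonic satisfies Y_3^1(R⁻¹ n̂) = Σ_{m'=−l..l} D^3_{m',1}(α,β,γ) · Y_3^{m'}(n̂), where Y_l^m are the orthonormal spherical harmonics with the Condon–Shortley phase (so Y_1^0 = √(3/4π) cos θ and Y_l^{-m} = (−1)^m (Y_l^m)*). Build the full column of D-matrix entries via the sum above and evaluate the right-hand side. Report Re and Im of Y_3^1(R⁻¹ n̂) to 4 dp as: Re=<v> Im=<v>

Need the full column D^3_{m',1} for m'=−3..3 at α=0.497, β=0.3563, γ=4.6096.
cos(β/2)=0.984173, sin(β/2)=0.177209
d^3_{-3,1}: single k=4 term ⇒ +0.003699;  D = -0.003698-0.000085i
d^3_{-2,1}: k∈[3..4] ⇒ +0.033551 -0.000544 = +0.033007;  D = -0.029368+0.015066i
d^3_{-1,1}: k∈[2..4] ⇒ +0.176770 -0.007641 +0.000031 = +0.169160;  D = -0.095485+0.139634i
d^3_{0,1}: k∈[1..3] ⇒ +0.566806 -0.055130 +0.000596 = +0.512272;  D = -0.052563+0.509568i
d^3_{1,1}: k∈[0..2] ⇒ +0.908718 -0.235694 +0.005731 = +0.678755;  D = +0.260696+0.626695i
d^3_{2,1}: k∈[0..1] ⇒ -0.517421 +0.033551 = -0.483870;  D = -0.376370-0.304098i
d^3_{3,1}: single k=0 term ⇒ +0.114105;  D = +0.112208+0.020718i
Y_3^{m'}(θ=0.965,φ=3.6796) and Σ D·Y over m':
  (-0.0037-0.0001i)·(+0.0100+0.2316i)  (-0.0294+0.0151i)·(+0.1867-0.3461i)  (-0.0955+0.1396i)·(-0.1417+0.0846i)  (-0.0526+0.5096i)·(-0.2930+0.0000i)  (+0.2607+0.6267i)·(+0.1417+0.0846i)  (-0.3764-0.3041i)·(+0.1867+0.3461i)  (+0.1122+0.0207i)·(-0.0100+0.2316i)
Y_3^1(R⁻¹ n̂) = +0.029829-0.215451i

Re=0.0298 Im=-0.2155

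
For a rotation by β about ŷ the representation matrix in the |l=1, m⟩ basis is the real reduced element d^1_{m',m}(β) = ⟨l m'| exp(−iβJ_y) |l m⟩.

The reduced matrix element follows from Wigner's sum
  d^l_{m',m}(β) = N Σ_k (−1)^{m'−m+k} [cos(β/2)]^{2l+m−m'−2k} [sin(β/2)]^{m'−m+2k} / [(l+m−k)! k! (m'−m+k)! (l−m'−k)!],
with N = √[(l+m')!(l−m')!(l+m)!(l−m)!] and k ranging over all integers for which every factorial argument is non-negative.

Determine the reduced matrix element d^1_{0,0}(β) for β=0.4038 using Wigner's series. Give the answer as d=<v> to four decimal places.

d=0.9196

d^1_{0,0}(β=0.4038) via Wigner's sum:
c=cos(0.4038/2)=0.979687, s=sin(0.4038/2)=0.200531; N=√[1·1·1·1]=1.000000
k∈{0,1} keeps every argument non-negative
  k=0: (−1)^0·1.0000/(1)·0.9797^2·0.2005^0 = +0.959787
  k=1: (−1)^1·1.0000/(1)·0.9797^0·0.2005^2 = -0.040213
d^1_{0,0}(0.4038) = +0.959787 -0.040213 = +0.919575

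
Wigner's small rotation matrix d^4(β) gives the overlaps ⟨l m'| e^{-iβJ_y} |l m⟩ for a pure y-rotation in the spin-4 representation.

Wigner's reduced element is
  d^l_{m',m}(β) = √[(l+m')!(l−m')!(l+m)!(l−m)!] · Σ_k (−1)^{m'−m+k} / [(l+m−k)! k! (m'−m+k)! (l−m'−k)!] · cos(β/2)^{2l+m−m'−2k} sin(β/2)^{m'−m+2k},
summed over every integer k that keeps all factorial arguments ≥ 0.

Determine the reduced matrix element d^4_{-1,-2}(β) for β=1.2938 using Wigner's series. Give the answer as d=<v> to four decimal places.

d^4_{-1,-2}(β=1.2938) via Wigner's sum:
With c≡cos(β/2)=0.797956 and s≡sin(β/2)=0.602716, N=[6·120·2·720]^{1/2}=1018.233765
k∈{0,1,2} keeps every argument non-negative
  k=0: (−1)^1·1018.2338/(240)·0.7980^7·0.6027^1 = -0.526746
  k=1: (−1)^2·1018.2338/(48)·0.7980^5·0.6027^3 = +1.502583
  k=2: (−1)^3·1018.2338/(72)·0.7980^3·0.6027^5 = -0.571497
d^4_{-1,-2}(1.2938) = -0.526746 +1.502583 -0.571497 = +0.404339

d=0.4043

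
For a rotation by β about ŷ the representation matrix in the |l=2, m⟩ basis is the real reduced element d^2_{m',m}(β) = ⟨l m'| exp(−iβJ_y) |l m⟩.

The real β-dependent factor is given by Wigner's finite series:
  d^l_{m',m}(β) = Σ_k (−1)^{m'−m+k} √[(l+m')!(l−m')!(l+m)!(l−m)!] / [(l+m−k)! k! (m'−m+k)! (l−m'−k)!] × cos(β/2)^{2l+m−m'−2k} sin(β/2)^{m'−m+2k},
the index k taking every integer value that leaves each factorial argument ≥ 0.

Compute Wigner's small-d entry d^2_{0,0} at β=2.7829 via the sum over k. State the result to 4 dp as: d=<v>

d^2_{0,0}(β=2.7829) via Wigner's sum:
With c≡cos(β/2)=0.178386 and s≡sin(β/2)=0.983961, N=[2·2·2·2]^{1/2}=4.000000
k∈{0,1,2} keeps every argument non-negative
  k=0: (−1)^0·4.0000/(4)·0.1784^4·0.9840^0 = +0.001013
  k=1: (−1)^1·4.0000/(1)·0.1784^2·0.9840^2 = -0.123236
  k=2: (−1)^2·4.0000/(4)·0.1784^0·0.9840^4 = +0.937369
d^2_{0,0}(2.7829) = +0.001013 -0.123236 +0.937369 = +0.815145

d=0.8151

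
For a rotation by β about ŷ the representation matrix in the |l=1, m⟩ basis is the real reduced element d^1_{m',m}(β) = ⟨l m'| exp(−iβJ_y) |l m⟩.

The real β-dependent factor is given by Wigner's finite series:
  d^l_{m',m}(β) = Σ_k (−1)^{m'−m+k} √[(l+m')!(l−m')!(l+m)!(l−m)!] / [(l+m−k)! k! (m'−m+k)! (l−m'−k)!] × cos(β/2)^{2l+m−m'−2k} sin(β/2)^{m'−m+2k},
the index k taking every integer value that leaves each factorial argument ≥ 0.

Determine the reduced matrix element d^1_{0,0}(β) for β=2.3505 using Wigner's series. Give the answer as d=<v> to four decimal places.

d=-0.7031

d^1_{0,0}(β=2.3505) via Wigner's sum:
Half-angle: c=0.385312, s=0.922786. N=√(1·1·1·1)=1.000000
k∈{0,1} keeps every argument non-negative
  k=0: (−1)^0·1.0000/(1)·0.3853^2·0.9228^0 = +0.148466
  k=1: (−1)^1·1.0000/(1)·0.3853^0·0.9228^2 = -0.851534
d^1_{0,0}(2.3505) = +0.148466 -0.851534 = -0.703069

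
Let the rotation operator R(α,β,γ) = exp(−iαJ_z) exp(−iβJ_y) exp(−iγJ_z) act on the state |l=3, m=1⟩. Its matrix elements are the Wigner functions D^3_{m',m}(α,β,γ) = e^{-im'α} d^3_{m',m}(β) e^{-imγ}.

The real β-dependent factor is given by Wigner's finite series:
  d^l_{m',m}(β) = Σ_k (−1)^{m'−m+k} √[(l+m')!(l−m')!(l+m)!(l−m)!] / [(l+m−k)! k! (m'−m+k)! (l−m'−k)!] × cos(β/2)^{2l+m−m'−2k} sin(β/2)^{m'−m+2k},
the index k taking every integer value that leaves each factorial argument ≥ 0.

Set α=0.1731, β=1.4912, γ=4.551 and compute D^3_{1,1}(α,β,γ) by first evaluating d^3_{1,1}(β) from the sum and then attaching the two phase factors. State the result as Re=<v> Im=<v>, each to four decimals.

Split into d^3_{1,1}(β=1.4912) × two z-phases.
Half-angle: c=0.734681, s=0.678413. N=√(24·2·24·2)=48.000000
k∈{0,1,2} keeps every argument non-negative
  k=0: (−1)^0·48.0000/(48)·0.7347^6·0.6784^0 = +0.157251
  k=1: (−1)^1·48.0000/(6)·0.7347^4·0.6784^2 = -1.072687
  k=2: (−1)^2·48.0000/(8)·0.7347^2·0.6784^4 = +0.686001
d^3_{1,1}(1.4912) = +0.157251 -1.072687 +0.686001 = -0.229435
Attach z-rotation phases: D = e^{-i(1)(0.1731)}·(-0.229435)·e^{-i(1)(4.551)} = -0.002687-0.229420i

Re=-0.0027 Im=-0.2294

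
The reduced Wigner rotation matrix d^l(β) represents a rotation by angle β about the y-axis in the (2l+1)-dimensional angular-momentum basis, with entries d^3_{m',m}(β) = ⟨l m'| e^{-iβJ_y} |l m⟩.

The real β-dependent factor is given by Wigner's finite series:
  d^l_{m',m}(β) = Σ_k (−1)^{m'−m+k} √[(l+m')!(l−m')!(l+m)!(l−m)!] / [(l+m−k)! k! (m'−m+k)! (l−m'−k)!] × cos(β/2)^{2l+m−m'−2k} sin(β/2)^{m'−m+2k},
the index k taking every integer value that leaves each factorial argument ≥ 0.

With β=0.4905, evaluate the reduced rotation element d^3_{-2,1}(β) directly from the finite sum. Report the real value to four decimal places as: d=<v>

d^3_{-2,1}(β=0.4905) via Wigner's sum:
Half-angle: c=0.970077, s=0.242799. N=√(1·120·24·2)=75.894664
k: max(0,(1)−(-2))=3 … min(3+(1),3−(-2))=4
  k=3: (−1)^0·75.8947/(12)·0.9701^3·0.2428^3 = +0.082640
  k=4: (−1)^1·75.8947/(24)·0.9701^1·0.2428^5 = -0.002588
d^3_{-2,1}(0.4905) = +0.082640 -0.002588 = +0.080051

d=0.0801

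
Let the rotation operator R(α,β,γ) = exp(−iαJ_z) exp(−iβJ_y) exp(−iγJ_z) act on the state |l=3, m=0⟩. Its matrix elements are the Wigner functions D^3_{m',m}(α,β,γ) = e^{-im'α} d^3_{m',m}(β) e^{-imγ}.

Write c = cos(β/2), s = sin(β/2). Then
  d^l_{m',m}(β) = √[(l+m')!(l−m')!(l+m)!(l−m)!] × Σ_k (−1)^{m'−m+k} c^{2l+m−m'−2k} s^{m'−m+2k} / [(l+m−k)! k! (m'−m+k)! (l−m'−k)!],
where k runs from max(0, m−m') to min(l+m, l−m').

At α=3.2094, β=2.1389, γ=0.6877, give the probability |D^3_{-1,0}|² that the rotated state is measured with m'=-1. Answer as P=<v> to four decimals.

Split into d^3_{-1,0}(β=2.1389) × two z-phases.
Half-angle: c=0.480607, s=0.876936. N=√(2·24·6·6)=41.569219
Admissible k: 1..3 (factorial args all ≥0)
  k=1: (−1)^0·41.5692/(12)·0.4806^5·0.8769^1 = +0.077895
  k=2: (−1)^1·41.5692/(4)·0.4806^3·0.8769^3 = -0.778010
  k=3: (−1)^2·41.5692/(12)·0.4806^1·0.8769^5 = +0.863417
d^3_{-1,0}(2.1389) = +0.077895 -0.778010 +0.863417 = +0.163301
|D^3_{-1,0}|² = |d^3_{-1,0}(β)|² = (+0.163301)² = 0.026667 (the z-rotation phases have unit modulus)

P=0.0267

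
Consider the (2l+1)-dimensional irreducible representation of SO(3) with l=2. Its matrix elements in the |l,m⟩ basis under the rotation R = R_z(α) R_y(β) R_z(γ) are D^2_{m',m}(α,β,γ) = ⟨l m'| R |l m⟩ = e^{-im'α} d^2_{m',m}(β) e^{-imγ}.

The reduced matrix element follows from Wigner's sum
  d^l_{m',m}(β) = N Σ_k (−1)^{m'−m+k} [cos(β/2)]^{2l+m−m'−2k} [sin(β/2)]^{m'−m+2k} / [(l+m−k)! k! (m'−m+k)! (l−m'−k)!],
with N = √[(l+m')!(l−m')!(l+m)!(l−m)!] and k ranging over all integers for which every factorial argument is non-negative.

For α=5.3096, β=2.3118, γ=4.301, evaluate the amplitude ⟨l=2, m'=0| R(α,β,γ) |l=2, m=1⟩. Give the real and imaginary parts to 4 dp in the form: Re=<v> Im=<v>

First d^2_{0,1}(β=2.3118), then the phase factors e^{-i(0)α} and e^{-i(1)γ}:
Half-angle: c=0.403095, s=0.915158. N=√(2·2·6·1)=4.898979
k: max(0,(1)−(0))=1 … min(2+(1),2−(0))=2
  k=1: (−1)^0·4.8990/(2)·0.4031^3·0.9152^1 = +0.146823
  k=2: (−1)^1·4.8990/(2)·0.4031^1·0.9152^3 = -0.756783
d^2_{0,1}(2.3118) = +0.146823 -0.756783 = -0.609960
Attach z-rotation phases: D = e^{-i(0)(5.3096)}·(-0.609960)·e^{-i(1)(4.301)} = +0.243913-0.559069i

Re=0.2439 Im=-0.5591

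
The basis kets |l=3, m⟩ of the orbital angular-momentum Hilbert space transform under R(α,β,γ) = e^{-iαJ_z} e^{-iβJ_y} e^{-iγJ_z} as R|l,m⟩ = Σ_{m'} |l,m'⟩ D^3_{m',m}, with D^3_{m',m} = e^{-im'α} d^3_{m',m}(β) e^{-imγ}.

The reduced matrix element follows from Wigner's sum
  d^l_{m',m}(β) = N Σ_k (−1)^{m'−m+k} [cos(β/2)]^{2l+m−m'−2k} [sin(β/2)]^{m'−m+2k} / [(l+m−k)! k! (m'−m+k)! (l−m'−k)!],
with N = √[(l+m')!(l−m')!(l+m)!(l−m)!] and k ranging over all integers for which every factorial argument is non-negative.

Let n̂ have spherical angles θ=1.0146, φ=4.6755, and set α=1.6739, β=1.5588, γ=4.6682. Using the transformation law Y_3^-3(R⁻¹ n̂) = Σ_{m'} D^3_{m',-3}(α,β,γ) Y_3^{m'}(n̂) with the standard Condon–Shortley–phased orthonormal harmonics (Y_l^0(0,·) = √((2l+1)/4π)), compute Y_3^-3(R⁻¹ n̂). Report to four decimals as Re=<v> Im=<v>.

Re=0.0345 Im=-0.0606

Need the full column D^3_{m',-3} for m'=−3..3 at α=1.6739, β=1.5588, γ=4.6682.
cos(β/2)=0.711335, sin(β/2)=0.702853
d^3_{-3,-3}: single k=0 term ⇒ +0.129553;  D = +0.127534+0.022779i
d^3_{-2,-3}: single k=0 term ⇒ -0.313554;  D = -0.023069+0.312704i
d^3_{-1,-3}: single k=0 term ⇒ +0.489860;  D = -0.489647+0.014431i
d^3_{0,-3}: single k=0 term ⇒ -0.558896;  D = -0.073874-0.553992i
d^3_{1,-3}: single k=0 term ⇒ +0.478247;  D = +0.465027-0.111668i
d^3_{2,-3}: single k=0 term ⇒ -0.298863;  D = +0.099321+0.281876i
d^3_{3,-3}: single k=0 term ⇒ +0.120555;  D = -0.108976+0.051554i
Y_3^{m'}(θ=1.0146,φ=4.6755) and Σ D·Y over m':
  (+0.1275+0.0228i)·(+0.0282-0.2540i)  (-0.0231+0.3127i)·(-0.3881-0.0287i)  (-0.4896+0.0144i)·(-0.0040+0.1080i)  (-0.0739-0.5540i)·(-0.3165+0.0000i)  (+0.4650-0.1117i)·(+0.0040+0.1080i)  (+0.0993+0.2819i)·(-0.3881+0.0287i)  (-0.1090+0.0516i)·(-0.0282-0.2540i)
Y_3^-3(R⁻¹ n̂) = +0.034531-0.060613i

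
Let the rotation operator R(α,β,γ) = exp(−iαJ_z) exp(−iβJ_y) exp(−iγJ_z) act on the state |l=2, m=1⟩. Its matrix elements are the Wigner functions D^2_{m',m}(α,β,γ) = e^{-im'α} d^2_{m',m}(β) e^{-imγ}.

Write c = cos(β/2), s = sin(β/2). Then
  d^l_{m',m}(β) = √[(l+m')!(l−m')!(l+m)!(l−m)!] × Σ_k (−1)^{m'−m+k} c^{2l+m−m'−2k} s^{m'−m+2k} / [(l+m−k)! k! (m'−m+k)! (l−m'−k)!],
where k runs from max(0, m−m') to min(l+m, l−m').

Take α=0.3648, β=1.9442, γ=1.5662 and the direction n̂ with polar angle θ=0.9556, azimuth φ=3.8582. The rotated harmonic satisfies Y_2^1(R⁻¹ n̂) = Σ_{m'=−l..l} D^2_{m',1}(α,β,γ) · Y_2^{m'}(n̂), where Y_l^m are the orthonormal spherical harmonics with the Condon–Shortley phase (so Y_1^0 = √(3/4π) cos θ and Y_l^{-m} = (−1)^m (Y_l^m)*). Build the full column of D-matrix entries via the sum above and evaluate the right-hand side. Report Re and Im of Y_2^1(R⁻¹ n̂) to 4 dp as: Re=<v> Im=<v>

Re=-0.2018 Im=0.1831

Need the full column D^2_{m',1} for m'=−2..2 at α=0.3648, β=1.9442, γ=1.5662.
cos(β/2)=0.563566, sin(β/2)=0.826071
d^2_{-2,1}: single k=3 term ⇒ +0.635370;  D = +0.425692-0.471680i
d^2_{-1,1}: k∈[2..3] ⇒ +0.650198 -0.465661 = +0.184537;  D = +0.066628-0.172089i
d^2_{0,1}: k∈[1..2] ⇒ +0.362182 -0.778167 = -0.415984;  D = -0.001912+0.415980i
d^2_{1,1}: k∈[0..1] ⇒ +0.100874 -0.650198 = -0.549324;  D = +0.193617+0.514071i
d^2_{2,1}: single k=0 term ⇒ -0.295721;  D = +0.196104+0.221346i
Y_2^{m'}(θ=0.9556,φ=3.8582) and Σ D·Y over m':
  (+0.4257-0.4717i)·(+0.0353-0.2552i)  (+0.0666-0.1721i)·(-0.2746+0.2392i)  (-0.0019+0.4160i)·(-0.0003+0.0000i)  (+0.1936+0.5141i)·(+0.2746+0.2392i)  (+0.1961+0.2213i)·(+0.0353+0.2552i)
Y_2^1(R⁻¹ n̂) = -0.201802+0.183090i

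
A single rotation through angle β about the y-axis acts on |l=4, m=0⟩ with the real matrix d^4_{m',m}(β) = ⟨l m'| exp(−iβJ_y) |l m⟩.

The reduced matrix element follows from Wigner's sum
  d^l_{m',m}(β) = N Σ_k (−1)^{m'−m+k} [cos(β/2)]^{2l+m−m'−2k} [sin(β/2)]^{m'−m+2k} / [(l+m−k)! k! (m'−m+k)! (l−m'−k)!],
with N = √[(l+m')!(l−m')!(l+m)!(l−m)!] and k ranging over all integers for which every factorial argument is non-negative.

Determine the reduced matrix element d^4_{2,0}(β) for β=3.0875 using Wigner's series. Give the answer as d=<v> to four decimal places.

d=0.0069

d^4_{2,0}(β=3.0875) via Wigner's sum:
c=cos(3.0875/2)=0.027043, s=sin(3.0875/2)=0.999634; N=√[720·2·24·24]=910.735966
k: max(0,(0)−(2))=0 … min(4+(0),4−(2))=2
  k=0: (−1)^2·910.7360/(96)·0.0270^6·0.9996^2 = +0.000000
  k=1: (−1)^3·910.7360/(36)·0.0270^4·0.9996^4 = -0.000014
  k=2: (−1)^4·910.7360/(96)·0.0270^2·0.9996^6 = +0.006923
d^4_{2,0}(3.0875) = +0.000000 -0.000014 +0.006923 = +0.006909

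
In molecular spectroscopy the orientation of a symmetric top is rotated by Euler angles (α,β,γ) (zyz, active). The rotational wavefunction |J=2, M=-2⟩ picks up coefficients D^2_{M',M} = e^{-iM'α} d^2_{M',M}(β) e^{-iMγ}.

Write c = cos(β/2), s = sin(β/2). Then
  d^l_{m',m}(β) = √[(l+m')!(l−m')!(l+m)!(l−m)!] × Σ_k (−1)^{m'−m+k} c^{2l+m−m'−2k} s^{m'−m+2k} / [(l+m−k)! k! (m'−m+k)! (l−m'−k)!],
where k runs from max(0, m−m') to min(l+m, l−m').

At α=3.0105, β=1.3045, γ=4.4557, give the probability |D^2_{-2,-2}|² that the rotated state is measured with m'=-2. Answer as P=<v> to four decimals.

P=0.1591

D^2_{-2,-2}(3.0105,1.3045,4.4557) = e^{-i·-2·3.0105}·d^2_{-2,-2}(1.3045)·e^{-i·-2·4.4557}. Compute d first:
c=cos(1.3045/2)=0.794720, s=sin(1.3045/2)=0.606976; N=√[1·24·1·24]=24.000000
The bounds max(0,m−m')=0 and min(l+m,l−m')=0 give 1 term
  k=0: (−1)^0·24.0000/(24)·0.7947^4·0.6070^0 = +0.398893
d^2_{-2,-2}(1.3045) = +0.398893
|D^2_{-2,-2}|² = |d^2_{-2,-2}(β)|² = (+0.398893)² = 0.159116 (the z-rotation phases have unit modulus)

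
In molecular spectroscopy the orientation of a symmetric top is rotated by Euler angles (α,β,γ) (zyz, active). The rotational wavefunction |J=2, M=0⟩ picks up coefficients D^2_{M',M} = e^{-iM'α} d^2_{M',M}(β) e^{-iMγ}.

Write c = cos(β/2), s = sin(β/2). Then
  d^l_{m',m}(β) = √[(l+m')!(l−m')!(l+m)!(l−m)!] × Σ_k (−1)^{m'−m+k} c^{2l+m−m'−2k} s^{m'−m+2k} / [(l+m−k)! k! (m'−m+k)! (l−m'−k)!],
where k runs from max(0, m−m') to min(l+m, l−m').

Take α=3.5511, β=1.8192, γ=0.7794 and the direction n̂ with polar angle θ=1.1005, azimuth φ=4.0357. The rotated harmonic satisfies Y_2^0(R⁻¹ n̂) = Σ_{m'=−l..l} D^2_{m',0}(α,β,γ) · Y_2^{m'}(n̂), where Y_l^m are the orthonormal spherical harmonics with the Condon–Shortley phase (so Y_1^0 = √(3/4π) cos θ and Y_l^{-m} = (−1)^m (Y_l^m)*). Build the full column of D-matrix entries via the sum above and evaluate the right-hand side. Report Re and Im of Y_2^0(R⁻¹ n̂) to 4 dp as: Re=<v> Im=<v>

Re=0.0883 Im=0.0000

Need the full column D^2_{m',0} for m'=−2..2 at α=3.5511, β=1.8192, γ=0.7794.
cos(β/2)=0.614062, sin(β/2)=0.789258
d^2_{-2,0}: single k=2 term ⇒ +0.575357;  D = +0.392935+0.420283i
d^2_{-1,0}: k∈[1..2] ⇒ +0.447641 -0.739511 = -0.291870;  D = +0.267737+0.116210i
d^2_{0,0}: k∈[0..2] ⇒ +0.142183 -0.939554 +0.388040 = -0.409332;  D = -0.409332+0.000000i
d^2_{1,0}: k∈[0..1] ⇒ -0.447641 +0.739511 = +0.291870;  D = -0.267737+0.116210i
d^2_{2,0}: single k=0 term ⇒ +0.575357;  D = +0.392935-0.420283i
Y_2^{m'}(θ=1.1005,φ=4.0357) and Σ D·Y over m':
  (+0.3929+0.4203i)·(-0.0662-0.2997i)  (+0.2677+0.1162i)·(-0.1954+0.2433i)  (-0.4093+0.0000i)·(-0.1211+0.0000i)  (-0.2677+0.1162i)·(+0.1954+0.2433i)  (+0.3929-0.4203i)·(-0.0662+0.2997i)
Y_2^0(R⁻¹ n̂) = +0.088281+0.000000i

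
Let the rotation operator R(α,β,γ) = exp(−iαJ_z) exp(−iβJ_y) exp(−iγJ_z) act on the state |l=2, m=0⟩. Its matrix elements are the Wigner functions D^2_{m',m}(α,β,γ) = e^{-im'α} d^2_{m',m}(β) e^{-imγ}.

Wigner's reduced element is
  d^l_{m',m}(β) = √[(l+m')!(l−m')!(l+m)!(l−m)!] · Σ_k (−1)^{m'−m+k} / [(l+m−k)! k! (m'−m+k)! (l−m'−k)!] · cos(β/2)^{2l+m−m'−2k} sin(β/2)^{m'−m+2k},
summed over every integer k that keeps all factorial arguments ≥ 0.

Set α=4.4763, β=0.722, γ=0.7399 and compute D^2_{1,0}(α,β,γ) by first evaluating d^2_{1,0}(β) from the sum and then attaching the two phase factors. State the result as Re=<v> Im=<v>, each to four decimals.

D^2_{1,0}(4.4763,0.722,0.7399) = e^{-i·1·4.4763}·d^2_{1,0}(0.722)·e^{-i·0·0.7399}. Compute d first:
c=cos(0.722/2)=0.935544, s=sin(0.722/2)=0.353210; N=√[6·1·2·2]=4.898979
k∈{0,1} keeps every argument non-negative
  k=0: (−1)^1·4.8990/(2)·0.9355^3·0.3532^1 = -0.708437
  k=1: (−1)^2·4.8990/(2)·0.9355^1·0.3532^3 = +0.100981
d^2_{1,0}(0.722) = -0.708437 +0.100981 = -0.607456
D = (-0.233902+0.972260i)·(-0.607456)·(+1.000000+0.000000i) = +0.142085-0.590606i

Re=0.1421 Im=-0.5906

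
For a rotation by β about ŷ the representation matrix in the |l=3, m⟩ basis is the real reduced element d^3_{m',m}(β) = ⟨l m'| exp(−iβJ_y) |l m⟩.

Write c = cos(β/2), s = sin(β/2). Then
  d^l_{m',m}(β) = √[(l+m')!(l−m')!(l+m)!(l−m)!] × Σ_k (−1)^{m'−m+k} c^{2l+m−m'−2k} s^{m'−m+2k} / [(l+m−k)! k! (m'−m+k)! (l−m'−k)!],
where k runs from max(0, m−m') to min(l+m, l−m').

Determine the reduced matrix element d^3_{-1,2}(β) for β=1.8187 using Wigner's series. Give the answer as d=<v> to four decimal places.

d^3_{-1,2}(β=1.8187) via Wigner's sum:
Half-angle: c=0.614259, s=0.789105. N=√(2·24·120·1)=75.894664
k: max(0,(2)−(-1))=3 … min(3+(2),3−(-1))=4
  k=3: (−1)^0·75.8947/(12)·0.6143^3·0.7891^3 = +0.720258
  k=4: (−1)^1·75.8947/(24)·0.6143^1·0.7891^5 = -0.594326
d^3_{-1,2}(1.8187) = +0.720258 -0.594326 = +0.125932

d=0.1259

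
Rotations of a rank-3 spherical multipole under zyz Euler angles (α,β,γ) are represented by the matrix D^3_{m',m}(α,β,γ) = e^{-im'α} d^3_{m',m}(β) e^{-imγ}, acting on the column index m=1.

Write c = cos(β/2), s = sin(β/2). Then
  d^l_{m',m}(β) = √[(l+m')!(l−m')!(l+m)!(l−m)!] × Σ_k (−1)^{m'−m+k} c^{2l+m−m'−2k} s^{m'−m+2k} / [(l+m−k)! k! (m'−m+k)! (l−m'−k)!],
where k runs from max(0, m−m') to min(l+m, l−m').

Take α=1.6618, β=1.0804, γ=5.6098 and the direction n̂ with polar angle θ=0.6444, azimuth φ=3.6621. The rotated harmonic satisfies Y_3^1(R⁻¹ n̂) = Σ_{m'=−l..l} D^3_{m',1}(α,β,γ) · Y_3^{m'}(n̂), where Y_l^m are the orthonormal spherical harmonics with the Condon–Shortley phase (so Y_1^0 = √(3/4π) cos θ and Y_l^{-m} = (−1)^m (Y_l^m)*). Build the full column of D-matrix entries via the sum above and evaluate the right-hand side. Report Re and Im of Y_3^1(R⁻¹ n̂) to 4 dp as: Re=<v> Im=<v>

Need the full column D^3_{m',1} for m'=−3..3 at α=1.6618, β=1.0804, γ=5.6098.
cos(β/2)=0.857606, sin(β/2)=0.514308
d^3_{-3,1}: single k=4 term ⇒ +0.199302;  D = +0.161697-0.116514i
d^3_{-2,1}: k∈[3..4] ⇒ +0.542702 -0.097589 = +0.445113;  D = -0.291960-0.335984i
d^3_{-1,1}: k∈[2..4] ⇒ +0.858515 -0.411677 +0.018507 = +0.465345;  D = -0.322063+0.335888i
d^3_{0,1}: k∈[1..3] ⇒ +0.826518 -0.891751 +0.106904 = +0.041670;  D = +0.032574+0.025987i
d^3_{1,1}: k∈[0..2] ⇒ +0.397856 -1.144687 +0.308758 = -0.438072;  D = -0.240946+0.365858i
d^3_{2,1}: k∈[0..1] ⇒ -0.754504 +0.542702 = -0.211801;  D = +0.186742+0.099937i
d^3_{3,1}: single k=0 term ⇒ +0.554169;  D = -0.215995+0.510343i
Y_3^{m'}(θ=0.6444,φ=3.6621) and Σ D·Y over m':
  (+0.1617-0.1165i)·(-0.0008+0.0904i)  (-0.2920-0.3360i)·(+0.1490-0.2544i)  (-0.3221+0.3359i)·(-0.3698+0.2120i)  (+0.0326+0.0260i)·(+0.0584+0.0000i)  (-0.2409+0.3659i)·(+0.3698+0.2120i)  (+0.1867+0.0999i)·(+0.1490+0.2544i)  (-0.2160+0.5103i)·(+0.0008+0.0904i)
Y_3^1(R⁻¹ n̂) = -0.279385-0.024517i

Re=-0.2794 Im=-0.0245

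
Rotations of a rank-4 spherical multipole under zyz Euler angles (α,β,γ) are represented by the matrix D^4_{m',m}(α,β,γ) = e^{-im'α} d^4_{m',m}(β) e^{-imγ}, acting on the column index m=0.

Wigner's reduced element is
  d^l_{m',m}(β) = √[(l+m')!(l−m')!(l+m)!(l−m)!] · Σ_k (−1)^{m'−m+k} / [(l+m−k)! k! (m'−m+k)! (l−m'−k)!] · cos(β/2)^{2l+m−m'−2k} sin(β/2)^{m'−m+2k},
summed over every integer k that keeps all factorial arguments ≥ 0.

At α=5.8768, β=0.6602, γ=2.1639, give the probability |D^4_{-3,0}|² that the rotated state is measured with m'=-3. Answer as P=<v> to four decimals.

Split into d^4_{-3,0}(β=0.6602) × two z-phases.
c=cos(0.6602/2)=0.946010, s=sin(0.6602/2)=0.324138; N=√[1·5040·24·24]=1703.830978
k∈{3,4} keeps every argument non-negative
  k=3: (−1)^0·1703.8310/(144)·0.9460^5·0.3241^3 = +0.305303
  k=4: (−1)^1·1703.8310/(144)·0.9460^3·0.3241^5 = -0.035843
d^4_{-3,0}(0.6602) = +0.305303 -0.035843 = +0.269460
|D^4_{-3,0}|² = |d^4_{-3,0}(β)|² = (+0.269460)² = 0.072609 (the z-rotation phases have unit modulus)

P=0.0726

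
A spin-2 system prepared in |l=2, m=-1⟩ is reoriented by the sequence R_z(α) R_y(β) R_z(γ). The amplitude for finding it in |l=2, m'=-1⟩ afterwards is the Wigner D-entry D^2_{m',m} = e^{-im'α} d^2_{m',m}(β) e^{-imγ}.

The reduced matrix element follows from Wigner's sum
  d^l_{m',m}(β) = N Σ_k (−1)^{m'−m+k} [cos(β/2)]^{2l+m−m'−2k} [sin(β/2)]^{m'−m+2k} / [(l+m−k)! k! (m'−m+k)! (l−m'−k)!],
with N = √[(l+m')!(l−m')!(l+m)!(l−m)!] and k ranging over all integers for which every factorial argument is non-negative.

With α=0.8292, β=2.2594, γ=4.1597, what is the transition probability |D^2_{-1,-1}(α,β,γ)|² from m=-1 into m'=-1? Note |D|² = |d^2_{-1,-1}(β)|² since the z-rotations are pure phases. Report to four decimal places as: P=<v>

P=0.1713

First d^2_{-1,-1}(β=2.2594), then the phase factors e^{-i(-1)α} and e^{-i(-1)γ}:
With c≡cos(β/2)=0.426931 and s≡sin(β/2)=0.904284, N=[1·6·1·6]^{1/2}=6.000000
Admissible k: 0..1 (factorial args all ≥0)
  k=0: (−1)^0·6.0000/(6)·0.4269^4·0.9043^0 = +0.033222
  k=1: (−1)^1·6.0000/(2)·0.4269^2·0.9043^2 = -0.447143
d^2_{-1,-1}(2.2594) = +0.033222 -0.447143 = -0.413921
|D^2_{-1,-1}|² = |d^2_{-1,-1}(β)|² = (-0.413921)² = 0.171330 (the z-rotation phases have unit modulus)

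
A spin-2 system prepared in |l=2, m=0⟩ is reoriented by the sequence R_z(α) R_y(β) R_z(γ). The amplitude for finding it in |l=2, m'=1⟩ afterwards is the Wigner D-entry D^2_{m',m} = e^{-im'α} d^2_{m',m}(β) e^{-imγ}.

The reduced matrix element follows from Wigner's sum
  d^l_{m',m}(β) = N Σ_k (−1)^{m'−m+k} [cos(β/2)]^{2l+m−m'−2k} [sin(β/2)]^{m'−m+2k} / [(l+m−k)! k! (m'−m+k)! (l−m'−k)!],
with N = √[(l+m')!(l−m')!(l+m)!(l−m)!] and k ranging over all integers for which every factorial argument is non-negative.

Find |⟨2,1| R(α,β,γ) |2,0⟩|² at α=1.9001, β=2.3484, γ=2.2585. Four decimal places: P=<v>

P=0.3749

First d^2_{1,0}(β=2.3484), then the phase factors e^{-i(1)α} and e^{-i(0)γ}:
Half-angle: c=0.386281, s=0.922381. N=√(6·1·2·2)=4.898979
k: max(0,(0)−(1))=0 … min(2+(0),2−(1))=1
  k=0: (−1)^1·4.8990/(2)·0.3863^3·0.9224^1 = -0.130226
  k=1: (−1)^2·4.8990/(2)·0.3863^1·0.9224^3 = +0.742524
d^2_{1,0}(2.3484) = -0.130226 +0.742524 = +0.612298
|D^2_{1,0}|² = |d^2_{1,0}(β)|² = (+0.612298)² = 0.374909 (the z-rotation phases have unit modulus)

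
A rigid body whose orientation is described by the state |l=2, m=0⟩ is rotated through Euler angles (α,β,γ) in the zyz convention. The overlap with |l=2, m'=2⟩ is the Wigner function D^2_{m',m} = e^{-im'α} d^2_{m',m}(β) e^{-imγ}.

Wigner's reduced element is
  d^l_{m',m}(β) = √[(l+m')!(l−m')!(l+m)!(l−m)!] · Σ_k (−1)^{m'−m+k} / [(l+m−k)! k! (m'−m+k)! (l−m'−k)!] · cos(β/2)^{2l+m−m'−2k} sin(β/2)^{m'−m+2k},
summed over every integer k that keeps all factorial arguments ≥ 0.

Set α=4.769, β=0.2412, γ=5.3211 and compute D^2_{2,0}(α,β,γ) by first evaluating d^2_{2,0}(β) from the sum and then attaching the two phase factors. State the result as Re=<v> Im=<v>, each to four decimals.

Re=-0.0347 Im=0.0039

D^2_{2,0}(4.769,0.2412,5.3211) = e^{-i·2·4.769}·d^2_{2,0}(0.2412)·e^{-i·0·5.3211}. Compute d first:
c=cos(0.2412/2)=0.992737, s=sin(0.2412/2)=0.120308; N=√[24·1·2·2]=9.797959
k∈{0} keeps every argument non-negative
  k=0: (−1)^2·9.7980/(4)·0.9927^2·0.1203^2 = +0.034941
d^2_{2,0}(0.2412) = +0.034941
D = (-0.993597+0.112980i)·(+0.034941)·(+1.000000+0.000000i) = -0.034717+0.003948i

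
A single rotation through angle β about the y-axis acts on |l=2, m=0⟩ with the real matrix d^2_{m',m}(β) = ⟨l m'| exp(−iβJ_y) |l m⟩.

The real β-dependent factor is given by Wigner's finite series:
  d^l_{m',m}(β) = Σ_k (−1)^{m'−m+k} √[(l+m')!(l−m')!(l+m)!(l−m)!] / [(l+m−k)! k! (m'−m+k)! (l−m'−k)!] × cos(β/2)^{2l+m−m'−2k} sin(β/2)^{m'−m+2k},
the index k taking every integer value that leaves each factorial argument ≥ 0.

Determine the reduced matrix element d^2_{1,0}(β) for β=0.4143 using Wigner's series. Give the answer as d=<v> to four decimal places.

d^2_{1,0}(β=0.4143) via Wigner's sum:
c=cos(0.4143/2)=0.978621, s=sin(0.4143/2)=0.205672; N=√[6·1·2·2]=4.898979
Admissible k: 0..1 (factorial args all ≥0)
  k=0: (−1)^1·4.8990/(2)·0.9786^3·0.2057^1 = -0.472165
  k=1: (−1)^2·4.8990/(2)·0.9786^1·0.2057^3 = +0.020855
d^2_{1,0}(0.4143) = -0.472165 +0.020855 = -0.451310

d=-0.4513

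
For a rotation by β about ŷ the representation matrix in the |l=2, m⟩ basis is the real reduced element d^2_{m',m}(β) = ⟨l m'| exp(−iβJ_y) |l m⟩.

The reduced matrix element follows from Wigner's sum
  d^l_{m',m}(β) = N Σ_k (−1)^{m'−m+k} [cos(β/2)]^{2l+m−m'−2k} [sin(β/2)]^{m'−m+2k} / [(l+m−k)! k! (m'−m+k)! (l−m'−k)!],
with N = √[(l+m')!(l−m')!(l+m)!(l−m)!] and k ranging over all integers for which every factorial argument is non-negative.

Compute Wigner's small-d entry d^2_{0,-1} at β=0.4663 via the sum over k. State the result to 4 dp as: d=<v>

d=-0.4918

d^2_{0,-1}(β=0.4663) via Wigner's sum:
c=cos(0.4663/2)=0.972943, s=sin(0.4663/2)=0.231043; N=√[2·2·1·6]=4.898979
k∈{0,1} keeps every argument non-negative
  k=0: (−1)^1·4.8990/(2)·0.9729^3·0.2310^1 = -0.521233
  k=1: (−1)^2·4.8990/(2)·0.9729^1·0.2310^3 = +0.029393
d^2_{0,-1}(0.4663) = -0.521233 +0.029393 = -0.491840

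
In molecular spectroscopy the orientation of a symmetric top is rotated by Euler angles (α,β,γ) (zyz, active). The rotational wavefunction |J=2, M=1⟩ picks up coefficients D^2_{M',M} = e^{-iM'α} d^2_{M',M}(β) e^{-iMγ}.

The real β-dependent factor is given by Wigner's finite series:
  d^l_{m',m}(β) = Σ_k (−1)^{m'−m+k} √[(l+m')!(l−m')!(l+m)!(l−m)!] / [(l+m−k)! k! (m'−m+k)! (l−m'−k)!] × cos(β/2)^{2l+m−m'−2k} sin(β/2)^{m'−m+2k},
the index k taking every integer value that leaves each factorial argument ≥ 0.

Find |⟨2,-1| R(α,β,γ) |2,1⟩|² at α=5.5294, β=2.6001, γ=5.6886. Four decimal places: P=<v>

P=0.4393

First d^2_{-1,1}(β=2.6001), then the phase factors e^{-i(-1)α} and e^{-i(1)γ}:
Half-angle: c=0.267451, s=0.963572. N=√(1·6·6·1)=6.000000
k∈{2,3} keeps every argument non-negative
  k=2: (−1)^0·6.0000/(2)·0.2675^2·0.9636^2 = +0.199240
  k=3: (−1)^1·6.0000/(6)·0.2675^0·0.9636^4 = -0.862057
d^2_{-1,1}(2.6001) = +0.199240 -0.862057 = -0.662817
|D^2_{-1,1}|² = |d^2_{-1,1}(β)|² = (-0.662817)² = 0.439326 (the z-rotation phases have unit modulus)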